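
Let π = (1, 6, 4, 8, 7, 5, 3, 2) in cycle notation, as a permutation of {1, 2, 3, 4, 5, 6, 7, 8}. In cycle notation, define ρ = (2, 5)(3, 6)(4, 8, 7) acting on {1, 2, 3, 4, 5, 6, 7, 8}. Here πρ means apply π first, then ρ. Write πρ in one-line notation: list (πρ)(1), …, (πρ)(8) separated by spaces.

Chase each element through π then ρ: 1 → 6 → 3; 2 → 1 → 1; 3 → 2 → 5; 4 → 8 → 7; 5 → 3 → 6; 6 → 4 → 8; 7 → 5 → 2; 8 → 7 → 4.
So πρ in one-line form is 3 1 5 7 6 8 2 4.

3 1 5 7 6 8 2 4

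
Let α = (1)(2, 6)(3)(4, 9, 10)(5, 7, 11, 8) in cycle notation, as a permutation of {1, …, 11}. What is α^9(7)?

11

7 lies in the 4-cycle (5, 7, 11, 8).
On a 4-cycle, α^4 is the identity, so α^9 = α^1 there (9 ≡ 1 mod 4).
Stepping 1 place around the cycle: 7 → 11.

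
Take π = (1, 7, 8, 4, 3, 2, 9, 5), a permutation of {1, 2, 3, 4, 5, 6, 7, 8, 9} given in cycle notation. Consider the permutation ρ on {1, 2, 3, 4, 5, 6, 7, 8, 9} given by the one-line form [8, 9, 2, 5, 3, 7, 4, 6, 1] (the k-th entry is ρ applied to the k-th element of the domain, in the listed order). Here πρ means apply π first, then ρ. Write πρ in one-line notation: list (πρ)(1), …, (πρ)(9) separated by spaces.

4 1 9 2 8 7 6 5 3

(πρ)(x) = ρ(π(x)). Computing each image: ρ(π(1)) = ρ(7) = 4, ρ(π(2)) = ρ(9) = 1, ρ(π(3)) = ρ(2) = 9, ρ(π(4)) = ρ(3) = 2, ρ(π(5)) = ρ(1) = 8, ρ(π(6)) = ρ(6) = 7, ρ(π(7)) = ρ(8) = 6, ρ(π(8)) = ρ(4) = 5, ρ(π(9)) = ρ(5) = 3.
Hence πρ = [4 1 9 2 8 7 6 5 3].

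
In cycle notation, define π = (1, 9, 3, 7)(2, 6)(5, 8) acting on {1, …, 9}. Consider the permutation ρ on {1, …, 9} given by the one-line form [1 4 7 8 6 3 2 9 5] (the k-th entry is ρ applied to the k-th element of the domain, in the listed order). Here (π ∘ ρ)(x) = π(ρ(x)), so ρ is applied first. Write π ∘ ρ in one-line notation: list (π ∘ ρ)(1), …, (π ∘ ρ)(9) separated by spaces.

(π ∘ ρ)(x) = π(ρ(x)). Computing each image: π(ρ(1)) = π(1) = 9, π(ρ(2)) = π(4) = 4, π(ρ(3)) = π(7) = 1, π(ρ(4)) = π(8) = 5, π(ρ(5)) = π(6) = 2, π(ρ(6)) = π(3) = 7, π(ρ(7)) = π(2) = 6, π(ρ(8)) = π(9) = 3, π(ρ(9)) = π(5) = 8.
Hence π ∘ ρ = [9 4 1 5 2 7 6 3 8].

9 4 1 5 2 7 6 3 8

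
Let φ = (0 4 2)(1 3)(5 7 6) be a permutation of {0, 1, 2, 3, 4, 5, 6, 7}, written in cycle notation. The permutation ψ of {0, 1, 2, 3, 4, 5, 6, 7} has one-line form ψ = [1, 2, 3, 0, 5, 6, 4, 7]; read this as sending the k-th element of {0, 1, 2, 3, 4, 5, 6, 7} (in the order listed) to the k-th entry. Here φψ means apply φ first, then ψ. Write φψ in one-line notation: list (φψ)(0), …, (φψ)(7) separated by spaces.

5 0 1 2 3 7 6 4

Chase each element through φ then ψ: 0 → 4 → 5; 1 → 3 → 0; 2 → 0 → 1; 3 → 1 → 2; 4 → 2 → 3; 5 → 7 → 7; 6 → 5 → 6; 7 → 6 → 4.
So φψ in one-line form is 5 0 1 2 3 7 6 4.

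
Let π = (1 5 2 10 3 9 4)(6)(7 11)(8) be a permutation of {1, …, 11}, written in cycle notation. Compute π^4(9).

2

9 lies in the 7-cycle (1 5 2 10 3 9 4).
Advancing 4 steps from 9: 9 → 4 → 1 → 5 → 2.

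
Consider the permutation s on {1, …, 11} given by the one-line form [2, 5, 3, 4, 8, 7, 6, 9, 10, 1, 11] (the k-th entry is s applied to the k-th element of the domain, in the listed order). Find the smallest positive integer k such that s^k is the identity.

Decomposing into disjoint cycles gives cycle lengths 6, 2, 1, 1, 1.
The order of s is the least common multiple of its cycle lengths: lcm(6, 2) = 6.

6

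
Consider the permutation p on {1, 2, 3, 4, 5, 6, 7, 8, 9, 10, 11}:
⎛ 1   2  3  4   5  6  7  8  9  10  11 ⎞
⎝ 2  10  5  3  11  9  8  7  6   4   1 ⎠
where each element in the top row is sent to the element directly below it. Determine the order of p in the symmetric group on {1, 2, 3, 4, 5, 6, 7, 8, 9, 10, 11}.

14

The disjoint-cycle form of p has cycle lengths 7, 2, 2.
Since disjoint cycles commute, ord(p) = lcm(7, 2, 2) = 14.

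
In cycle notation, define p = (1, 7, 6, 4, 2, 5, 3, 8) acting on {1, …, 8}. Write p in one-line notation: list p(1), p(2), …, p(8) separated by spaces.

7 5 8 2 3 4 6 1

Image by image: 1→7, 2→5, 3→8, 4→2, 5→3, 6→4, 7→6, 8→1.
Listing these in domain order gives 7 5 8 2 3 4 6 1.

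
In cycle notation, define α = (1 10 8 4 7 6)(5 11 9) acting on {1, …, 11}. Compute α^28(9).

9 lies in the 3-cycle (5 11 9).
Powers repeat with period 3 on this cycle, and 28 mod 3 = 1, so α^28(9) = α^1(9).
Stepping 1 place around the cycle: 9 → 5.

5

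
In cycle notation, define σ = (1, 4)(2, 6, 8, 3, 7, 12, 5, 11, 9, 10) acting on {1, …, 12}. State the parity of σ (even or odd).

The cycle lengths are 10, 2.
A cycle is odd iff its length is even; σ has 2 even-length cycles, so sgn(σ) = (−1)^2 and σ is even.

even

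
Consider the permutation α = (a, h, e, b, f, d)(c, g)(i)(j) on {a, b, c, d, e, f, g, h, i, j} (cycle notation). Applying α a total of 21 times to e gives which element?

d

e lies in the 6-cycle (a, h, e, b, f, d).
Since the cycle has length 6, α^21 acts on it the same as α^3 (21 mod 6 = 3).
Stepping 3 places around the cycle: e → b → f → d.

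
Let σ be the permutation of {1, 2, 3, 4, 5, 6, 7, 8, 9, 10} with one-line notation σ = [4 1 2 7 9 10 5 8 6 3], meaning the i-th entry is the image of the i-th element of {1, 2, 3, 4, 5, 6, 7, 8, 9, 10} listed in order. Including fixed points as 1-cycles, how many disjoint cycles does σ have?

2

The cycle decomposition is (1 4 7 5 9 6 10 3 2)(8), which has 2 cycles (counting 1-cycles).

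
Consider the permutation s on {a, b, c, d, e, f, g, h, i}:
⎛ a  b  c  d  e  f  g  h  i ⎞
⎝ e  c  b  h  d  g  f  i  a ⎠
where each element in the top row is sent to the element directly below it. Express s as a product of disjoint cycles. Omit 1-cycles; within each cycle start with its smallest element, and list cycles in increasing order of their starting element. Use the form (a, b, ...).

From a: a → e → d → h → i → a, closing the cycle (a, e, d, h, i).
Repeating from the next unused element and collecting all non-trivial cycles gives (a, e, d, h, i)(b, c)(f, g).

(a, e, d, h, i)(b, c)(f, g)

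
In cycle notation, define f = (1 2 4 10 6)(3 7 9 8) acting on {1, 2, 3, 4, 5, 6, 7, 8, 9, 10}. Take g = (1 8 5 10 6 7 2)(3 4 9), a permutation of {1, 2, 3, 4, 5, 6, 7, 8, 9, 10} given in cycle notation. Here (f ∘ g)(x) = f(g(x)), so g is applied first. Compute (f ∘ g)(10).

g(10) = 6, then f(6) = 1; composing gives (f ∘ g)(10) = 1.

1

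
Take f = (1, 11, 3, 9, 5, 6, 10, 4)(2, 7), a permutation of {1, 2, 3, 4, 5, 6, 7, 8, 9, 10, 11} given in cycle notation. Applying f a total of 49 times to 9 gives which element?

9 lies in the 8-cycle (1, 11, 3, 9, 5, 6, 10, 4).
Since the cycle has length 8, f^49 acts on it the same as f^1 (49 mod 8 = 1).
Advancing 1 step from 9: 9 → 5.

5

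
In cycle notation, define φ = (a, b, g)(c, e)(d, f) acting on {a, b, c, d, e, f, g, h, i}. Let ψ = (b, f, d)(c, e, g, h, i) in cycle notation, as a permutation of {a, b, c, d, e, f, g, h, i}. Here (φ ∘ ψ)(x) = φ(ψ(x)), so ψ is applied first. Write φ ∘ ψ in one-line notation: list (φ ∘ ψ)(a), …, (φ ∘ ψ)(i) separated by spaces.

b d c g a f h i e

For each element, apply ψ then φ: a → a → b; b → f → d; c → e → c; d → b → g; e → g → a; f → d → f; g → h → h; h → i → i; i → c → e.
Collecting the images, φ ∘ ψ = [b d c g a f h i e].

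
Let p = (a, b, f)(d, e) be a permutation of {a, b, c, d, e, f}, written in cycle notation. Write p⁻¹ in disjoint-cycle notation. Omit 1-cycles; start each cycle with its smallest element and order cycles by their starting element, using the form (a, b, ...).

If p sends a → b within a cycle, p⁻¹ sends b → a; equivalently, reverse each cycle.
Reversing each cycle of p and rotating so the smallest element leads gives (a, f, b)(d, e).

(a, f, b)(d, e)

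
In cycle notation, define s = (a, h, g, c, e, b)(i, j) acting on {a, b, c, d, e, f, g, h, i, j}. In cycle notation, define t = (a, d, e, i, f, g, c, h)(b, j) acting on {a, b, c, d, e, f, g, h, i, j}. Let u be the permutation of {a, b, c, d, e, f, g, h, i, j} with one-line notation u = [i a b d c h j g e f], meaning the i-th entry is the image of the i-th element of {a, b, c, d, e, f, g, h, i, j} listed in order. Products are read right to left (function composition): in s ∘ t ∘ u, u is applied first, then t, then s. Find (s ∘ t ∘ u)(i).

Chase i: u(i) = e; t(e) = i; s(i) = j. Hence (s ∘ t ∘ u)(i) = j.

j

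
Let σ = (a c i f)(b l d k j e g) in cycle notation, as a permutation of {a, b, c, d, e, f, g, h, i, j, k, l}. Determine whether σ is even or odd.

odd

The cycle lengths are 7, 4, 1.
A cycle is odd iff its length is even; σ has 1 even-length cycle, so sgn(σ) = (−1)^1 and σ is odd.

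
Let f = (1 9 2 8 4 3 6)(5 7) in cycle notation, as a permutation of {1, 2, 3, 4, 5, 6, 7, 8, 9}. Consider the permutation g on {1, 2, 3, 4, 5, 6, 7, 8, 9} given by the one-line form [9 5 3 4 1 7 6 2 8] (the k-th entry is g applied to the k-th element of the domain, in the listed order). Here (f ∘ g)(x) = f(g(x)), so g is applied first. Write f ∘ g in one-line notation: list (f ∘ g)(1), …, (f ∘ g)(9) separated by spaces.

Chase each element through g then f: 1 → 9 → 2; 2 → 5 → 7; 3 → 3 → 6; 4 → 4 → 3; 5 → 1 → 9; 6 → 7 → 5; 7 → 6 → 1; 8 → 2 → 8; 9 → 8 → 4.
So f ∘ g in one-line form is 2 7 6 3 9 5 1 8 4.

2 7 6 3 9 5 1 8 4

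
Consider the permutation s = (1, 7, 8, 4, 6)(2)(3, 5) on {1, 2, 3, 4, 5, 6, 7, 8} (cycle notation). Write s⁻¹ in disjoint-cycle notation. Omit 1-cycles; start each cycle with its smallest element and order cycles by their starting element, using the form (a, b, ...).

If s sends a → b within a cycle, s⁻¹ sends b → a; equivalently, reverse each cycle.
After reversing and putting each cycle's least element first, s⁻¹ = (1, 6, 4, 8, 7)(3, 5).

(1, 6, 4, 8, 7)(3, 5)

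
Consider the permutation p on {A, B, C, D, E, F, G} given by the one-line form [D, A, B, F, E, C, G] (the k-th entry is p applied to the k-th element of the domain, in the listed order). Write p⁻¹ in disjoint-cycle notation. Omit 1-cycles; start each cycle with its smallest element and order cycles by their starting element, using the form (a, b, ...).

The cycle decomposition of p is (A, D, F, C, B).
Reversing each cycle (and rotating so the smallest element leads) gives p⁻¹ = (A, B, C, F, D).

(A, B, C, F, D)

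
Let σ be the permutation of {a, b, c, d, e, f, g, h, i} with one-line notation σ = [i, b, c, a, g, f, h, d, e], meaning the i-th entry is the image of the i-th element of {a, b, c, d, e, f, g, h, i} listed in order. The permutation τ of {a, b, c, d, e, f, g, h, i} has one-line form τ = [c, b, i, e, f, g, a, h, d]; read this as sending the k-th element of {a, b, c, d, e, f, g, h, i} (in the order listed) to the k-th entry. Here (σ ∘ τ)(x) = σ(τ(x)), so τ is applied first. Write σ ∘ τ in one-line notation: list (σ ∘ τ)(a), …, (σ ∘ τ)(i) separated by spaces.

Chase each element through τ then σ: a → c → c; b → b → b; c → i → e; d → e → g; e → f → f; f → g → h; g → a → i; h → h → d; i → d → a.
So σ ∘ τ in one-line form is c b e g f h i d a.

c b e g f h i d a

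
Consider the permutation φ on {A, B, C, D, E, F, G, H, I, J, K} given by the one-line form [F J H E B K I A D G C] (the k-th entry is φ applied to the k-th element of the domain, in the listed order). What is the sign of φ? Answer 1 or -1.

In disjoint-cycle form the cycle lengths are 6, 5.
A cycle is odd iff its length is even; φ has 1 even-length cycle, so sgn(φ) = (−1)^1 and φ is odd.

-1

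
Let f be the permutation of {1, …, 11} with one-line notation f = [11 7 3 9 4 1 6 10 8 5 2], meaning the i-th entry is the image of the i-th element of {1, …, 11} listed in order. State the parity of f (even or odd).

In disjoint-cycle form the cycle lengths are 5, 5, 1.
A cycle of length ℓ contributes ℓ−1 transpositions, so f is a product of 4 + 4 = 8 transpositions — even.

even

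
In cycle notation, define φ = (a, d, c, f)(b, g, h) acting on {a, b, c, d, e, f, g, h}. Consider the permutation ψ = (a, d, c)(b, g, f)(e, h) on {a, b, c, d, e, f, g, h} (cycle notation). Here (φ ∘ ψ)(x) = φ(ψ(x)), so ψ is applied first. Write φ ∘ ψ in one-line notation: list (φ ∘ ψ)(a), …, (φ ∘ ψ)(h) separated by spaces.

(φ ∘ ψ)(x) = φ(ψ(x)). Computing each image: φ(ψ(a)) = φ(d) = c, φ(ψ(b)) = φ(g) = h, φ(ψ(c)) = φ(a) = d, φ(ψ(d)) = φ(c) = f, φ(ψ(e)) = φ(h) = b, φ(ψ(f)) = φ(b) = g, φ(ψ(g)) = φ(f) = a, φ(ψ(h)) = φ(e) = e.
Hence φ ∘ ψ = [c h d f b g a e].

c h d f b g a e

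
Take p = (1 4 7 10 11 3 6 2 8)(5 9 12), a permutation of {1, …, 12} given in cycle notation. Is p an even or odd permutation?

The cycle lengths are 9, 3.
A cycle is odd iff its length is even; p has 0 even-length cycles, so sgn(p) = (−1)^0 and p is even.

even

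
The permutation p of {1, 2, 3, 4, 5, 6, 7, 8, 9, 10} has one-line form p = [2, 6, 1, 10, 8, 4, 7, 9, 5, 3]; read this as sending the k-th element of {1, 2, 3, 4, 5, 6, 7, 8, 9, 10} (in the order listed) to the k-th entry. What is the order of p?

Decomposing into disjoint cycles gives cycle lengths 6, 3, 1.
Since disjoint cycles commute, ord(p) = lcm(6, 3) = 6.

6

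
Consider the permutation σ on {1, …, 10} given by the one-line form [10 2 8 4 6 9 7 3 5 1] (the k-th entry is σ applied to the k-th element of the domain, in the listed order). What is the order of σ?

6

Writing σ as disjoint cycles, the cycle lengths are 3, 2, 2, 1, 1, 1.
The order is lcm(3, 2, 2) = 6.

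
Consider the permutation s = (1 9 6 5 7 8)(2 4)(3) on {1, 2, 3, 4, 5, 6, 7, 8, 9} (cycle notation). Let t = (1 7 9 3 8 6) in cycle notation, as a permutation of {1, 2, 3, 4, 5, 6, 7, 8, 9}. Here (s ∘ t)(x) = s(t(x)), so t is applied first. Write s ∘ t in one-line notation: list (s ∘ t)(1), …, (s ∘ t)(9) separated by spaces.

8 4 1 2 7 9 6 5 3

(s ∘ t)(x) = s(t(x)). Computing each image: s(t(1)) = s(7) = 8, s(t(2)) = s(2) = 4, s(t(3)) = s(8) = 1, s(t(4)) = s(4) = 2, s(t(5)) = s(5) = 7, s(t(6)) = s(1) = 9, s(t(7)) = s(9) = 6, s(t(8)) = s(6) = 5, s(t(9)) = s(3) = 3.
Hence s ∘ t = [8 4 1 2 7 9 6 5 3].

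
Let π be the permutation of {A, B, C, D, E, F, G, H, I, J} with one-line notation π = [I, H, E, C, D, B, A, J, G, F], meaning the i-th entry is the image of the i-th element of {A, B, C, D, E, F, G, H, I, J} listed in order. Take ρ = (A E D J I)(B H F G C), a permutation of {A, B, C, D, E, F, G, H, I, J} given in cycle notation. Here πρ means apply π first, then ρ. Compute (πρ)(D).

π(D) = C, then ρ(C) = B; composing gives (πρ)(D) = B.

B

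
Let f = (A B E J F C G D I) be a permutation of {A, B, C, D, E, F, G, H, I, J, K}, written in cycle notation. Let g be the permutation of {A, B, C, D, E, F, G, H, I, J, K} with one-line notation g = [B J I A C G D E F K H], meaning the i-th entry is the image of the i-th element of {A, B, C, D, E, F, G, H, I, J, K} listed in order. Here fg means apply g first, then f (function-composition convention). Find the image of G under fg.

(fg)(G) = f(g(G)). g(G) = D, then f(D) = I. So (fg)(G) = I.

I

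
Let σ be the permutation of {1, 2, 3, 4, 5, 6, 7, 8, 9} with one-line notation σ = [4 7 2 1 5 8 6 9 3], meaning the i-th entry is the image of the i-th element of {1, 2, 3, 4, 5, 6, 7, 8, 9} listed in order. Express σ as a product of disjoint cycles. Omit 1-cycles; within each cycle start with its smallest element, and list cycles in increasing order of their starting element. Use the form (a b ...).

(1 4)(2 7 6 8 9 3)

Iterating σ from 1 gives 1 → 4 → 1; that is the 2-cycle (1 4).
Repeating from the next unused element and collecting all non-trivial cycles gives (1 4)(2 7 6 8 9 3).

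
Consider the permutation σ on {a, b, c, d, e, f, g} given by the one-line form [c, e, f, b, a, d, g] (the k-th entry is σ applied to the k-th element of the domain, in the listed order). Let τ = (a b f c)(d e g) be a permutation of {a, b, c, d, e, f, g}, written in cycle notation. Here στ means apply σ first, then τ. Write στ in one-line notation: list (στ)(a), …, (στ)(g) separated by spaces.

Chase each element through σ then τ: a → c → a; b → e → g; c → f → c; d → b → f; e → a → b; f → d → e; g → g → d.
Collecting the images, στ = [a g c f b e d].

a g c f b e d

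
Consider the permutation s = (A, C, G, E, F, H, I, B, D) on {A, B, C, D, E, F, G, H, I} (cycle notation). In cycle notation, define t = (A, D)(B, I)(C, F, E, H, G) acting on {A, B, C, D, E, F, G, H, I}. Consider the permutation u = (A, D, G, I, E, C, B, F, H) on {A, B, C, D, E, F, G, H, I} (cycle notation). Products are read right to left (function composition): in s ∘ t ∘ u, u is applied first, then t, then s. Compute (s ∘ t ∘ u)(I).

I

(s ∘ t ∘ u)(I) = s(t(u(I))). u(I) = E, then t(E) = H, then s(H) = I, so the result is I.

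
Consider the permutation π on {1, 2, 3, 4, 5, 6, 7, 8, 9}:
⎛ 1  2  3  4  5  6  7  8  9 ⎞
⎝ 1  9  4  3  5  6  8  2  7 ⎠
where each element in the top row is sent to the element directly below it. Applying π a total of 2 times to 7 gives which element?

2

Tracing 7 → 8 → … returns to 7 after 4 steps, so 7 lies in a 4-cycle (2, 9, 7, 8).
Advancing 2 steps from 7: 7 → 8 → 2.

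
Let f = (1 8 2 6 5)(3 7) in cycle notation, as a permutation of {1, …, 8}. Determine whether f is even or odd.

The cycle lengths are 5, 2, 1.
A cycle is odd iff its length is even; f has 1 even-length cycle, so sgn(f) = (−1)^1 and f is odd.

odd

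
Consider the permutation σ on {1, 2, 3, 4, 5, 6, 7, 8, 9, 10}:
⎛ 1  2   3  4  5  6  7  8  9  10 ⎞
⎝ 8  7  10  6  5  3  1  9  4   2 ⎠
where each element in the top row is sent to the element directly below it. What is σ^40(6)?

7

Tracing 6 → 3 → … returns to 6 after 9 steps, so 6 lies in a 9-cycle (1, 8, 9, 4, 6, 3, 10, 2, 7).
On a 9-cycle, σ^9 is the identity, so σ^40 = σ^4 there (40 ≡ 4 mod 9).
Advancing 4 steps from 6: 6 → 3 → 10 → 2 → 7.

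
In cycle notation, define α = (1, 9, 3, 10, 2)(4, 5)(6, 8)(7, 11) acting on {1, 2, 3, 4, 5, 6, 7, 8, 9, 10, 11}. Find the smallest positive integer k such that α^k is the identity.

The cycle type of α is (5, 2, 2, 2).
Since disjoint cycles commute, ord(α) = lcm(5, 2, 2, 2) = 10.

10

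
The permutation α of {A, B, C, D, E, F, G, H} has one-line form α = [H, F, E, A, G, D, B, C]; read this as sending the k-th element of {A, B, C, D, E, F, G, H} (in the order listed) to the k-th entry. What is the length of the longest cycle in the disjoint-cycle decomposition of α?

Decomposing into disjoint cycles gives (A H C E G B F D); the longest has length 8.

8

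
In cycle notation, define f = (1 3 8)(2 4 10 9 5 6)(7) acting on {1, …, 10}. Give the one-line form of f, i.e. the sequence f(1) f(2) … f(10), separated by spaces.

3 4 8 10 6 2 7 1 5 9

Image by image: 1→3, 2→4, 3→8, 4→10, 5→6, 6→2, 7→7, 8→1, 9→5, 10→9.
Listing these in domain order gives 3 4 8 10 6 2 7 1 5 9.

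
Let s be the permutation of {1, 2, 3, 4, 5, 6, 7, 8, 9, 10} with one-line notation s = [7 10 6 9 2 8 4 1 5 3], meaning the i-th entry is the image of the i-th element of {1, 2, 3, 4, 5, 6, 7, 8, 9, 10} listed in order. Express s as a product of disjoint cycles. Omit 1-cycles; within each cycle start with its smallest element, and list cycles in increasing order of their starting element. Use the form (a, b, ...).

(1, 7, 4, 9, 5, 2, 10, 3, 6, 8)

Start at 1 and follow images: 1 → 7 → 4 → 9 → 5 → 2 → 10 → 3 → 6 → 8 → 1, giving the cycle (1, 7, 4, 9, 5, 2, 10, 3, 6, 8).
Continuing from each remaining unvisited element yields (1, 7, 4, 9, 5, 2, 10, 3, 6, 8).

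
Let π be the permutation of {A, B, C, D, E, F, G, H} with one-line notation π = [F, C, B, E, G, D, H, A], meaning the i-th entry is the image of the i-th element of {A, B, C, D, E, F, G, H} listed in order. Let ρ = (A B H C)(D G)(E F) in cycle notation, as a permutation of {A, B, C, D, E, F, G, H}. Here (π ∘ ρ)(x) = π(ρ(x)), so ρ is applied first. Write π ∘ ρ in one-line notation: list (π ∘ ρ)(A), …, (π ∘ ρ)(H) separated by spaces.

Chase each element through ρ then π: A → B → C; B → H → A; C → A → F; D → G → H; E → F → D; F → E → G; G → D → E; H → C → B.
So π ∘ ρ in one-line form is C A F H D G E B.

C A F H D G E B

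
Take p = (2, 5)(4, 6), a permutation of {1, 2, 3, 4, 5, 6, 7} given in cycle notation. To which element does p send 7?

7

7 does not appear in any cycle of p, so it is a fixed point: p(7) = 7.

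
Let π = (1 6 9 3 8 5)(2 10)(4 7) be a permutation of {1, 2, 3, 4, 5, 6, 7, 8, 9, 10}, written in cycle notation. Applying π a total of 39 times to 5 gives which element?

5 lies in the 6-cycle (1 6 9 3 8 5).
Since the cycle has length 6, π^39 acts on it the same as π^3 (39 mod 6 = 3).
Stepping 3 places around the cycle: 5 → 1 → 6 → 9.

9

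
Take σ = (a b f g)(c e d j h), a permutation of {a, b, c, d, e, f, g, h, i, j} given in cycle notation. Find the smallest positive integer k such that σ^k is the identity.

The cycle type of σ is (5, 4, 1).
Since disjoint cycles commute, ord(σ) = lcm(5, 4) = 20.

20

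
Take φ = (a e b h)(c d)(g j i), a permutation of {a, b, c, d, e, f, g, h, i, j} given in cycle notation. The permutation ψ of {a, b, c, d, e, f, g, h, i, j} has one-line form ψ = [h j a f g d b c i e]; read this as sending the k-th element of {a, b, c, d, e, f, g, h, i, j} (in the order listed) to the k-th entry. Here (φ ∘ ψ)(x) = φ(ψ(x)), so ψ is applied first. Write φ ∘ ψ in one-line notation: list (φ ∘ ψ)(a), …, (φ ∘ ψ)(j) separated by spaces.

a i e f j c h d g b

For each element, apply ψ then φ: a → h → a; b → j → i; c → a → e; d → f → f; e → g → j; f → d → c; g → b → h; h → c → d; i → i → g; j → e → b.
So φ ∘ ψ in one-line form is a i e f j c h d g b.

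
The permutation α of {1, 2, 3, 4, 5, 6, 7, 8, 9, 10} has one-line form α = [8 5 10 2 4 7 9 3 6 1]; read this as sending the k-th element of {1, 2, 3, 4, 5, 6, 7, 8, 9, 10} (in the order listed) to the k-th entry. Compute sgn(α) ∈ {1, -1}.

-1

In disjoint-cycle form the cycle lengths are 4, 3, 3.
A cycle is odd iff its length is even; α has 1 even-length cycle, so sgn(α) = (−1)^1 and α is odd.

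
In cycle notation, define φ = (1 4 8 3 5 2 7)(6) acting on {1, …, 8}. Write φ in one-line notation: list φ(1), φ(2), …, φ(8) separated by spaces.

Reading each image from the cycles: 1↦4, 2↦7, 3↦5, 4↦8, 5↦2, 6↦6, 7↦1, 8↦3.
Listing these in domain order gives 4 7 5 8 2 6 1 3.

4 7 5 8 2 6 1 3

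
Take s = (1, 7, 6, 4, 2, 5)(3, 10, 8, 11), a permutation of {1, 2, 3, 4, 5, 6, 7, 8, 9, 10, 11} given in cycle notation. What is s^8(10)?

10 lies in the 4-cycle (3, 10, 8, 11).
Powers repeat with period 4 on this cycle, and 8 mod 4 = 0, so s^8(10) = s^0(10).
So s^8(10) = 10.

10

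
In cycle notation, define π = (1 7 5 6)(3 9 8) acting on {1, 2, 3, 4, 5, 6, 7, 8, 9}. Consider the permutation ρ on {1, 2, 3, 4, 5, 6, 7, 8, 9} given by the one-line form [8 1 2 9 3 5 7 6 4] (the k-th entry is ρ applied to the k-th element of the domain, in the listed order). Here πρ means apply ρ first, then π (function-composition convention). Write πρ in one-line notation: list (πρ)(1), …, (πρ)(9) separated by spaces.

(πρ)(x) = π(ρ(x)). Computing each image: π(ρ(1)) = π(8) = 3, π(ρ(2)) = π(1) = 7, π(ρ(3)) = π(2) = 2, π(ρ(4)) = π(9) = 8, π(ρ(5)) = π(3) = 9, π(ρ(6)) = π(5) = 6, π(ρ(7)) = π(7) = 5, π(ρ(8)) = π(6) = 1, π(ρ(9)) = π(4) = 4.
Hence πρ = [3 7 2 8 9 6 5 1 4].

3 7 2 8 9 6 5 1 4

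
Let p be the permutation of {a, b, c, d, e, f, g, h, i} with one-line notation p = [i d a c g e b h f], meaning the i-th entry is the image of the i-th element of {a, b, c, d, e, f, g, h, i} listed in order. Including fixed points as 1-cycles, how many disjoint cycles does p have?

The cycle decomposition is (a, i, f, e, g, b, d, c)(h), which has 2 cycles (counting 1-cycles).

2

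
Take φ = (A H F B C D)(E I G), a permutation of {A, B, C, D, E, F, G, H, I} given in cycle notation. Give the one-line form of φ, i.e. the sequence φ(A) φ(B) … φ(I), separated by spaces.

H C D A I B E F G

Image by image: A↦H, B↦C, C↦D, D↦A, E↦I, F↦B, G↦E, H↦F, I↦G.
So the one-line form is H C D A I B E F G.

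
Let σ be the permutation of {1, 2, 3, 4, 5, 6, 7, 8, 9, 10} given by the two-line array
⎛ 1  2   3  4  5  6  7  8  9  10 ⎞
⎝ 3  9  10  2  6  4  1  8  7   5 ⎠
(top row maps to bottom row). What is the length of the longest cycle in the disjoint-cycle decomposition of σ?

Decomposing into disjoint cycles gives (1, 3, 10, 5, 6, 4, 2, 9, 7); the longest has length 9.

9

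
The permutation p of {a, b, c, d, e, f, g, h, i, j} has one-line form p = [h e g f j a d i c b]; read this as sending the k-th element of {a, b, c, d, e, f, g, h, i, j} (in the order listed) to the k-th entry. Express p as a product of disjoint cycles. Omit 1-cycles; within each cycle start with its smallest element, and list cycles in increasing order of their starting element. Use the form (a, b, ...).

(a, h, i, c, g, d, f)(b, e, j)

Start at a and follow images: a → h → i → c → g → d → f → a, giving the cycle (a, h, i, c, g, d, f).
Continuing from each remaining unvisited element yields (a, h, i, c, g, d, f)(b, e, j).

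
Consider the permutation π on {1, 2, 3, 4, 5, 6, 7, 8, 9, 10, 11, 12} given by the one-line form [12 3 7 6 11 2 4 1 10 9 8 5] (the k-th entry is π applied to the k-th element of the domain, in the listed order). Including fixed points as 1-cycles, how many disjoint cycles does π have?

The cycle decomposition is (1 12 5 11 8)(2 3 7 4 6)(9 10), which has 3 cycles (counting 1-cycles).

3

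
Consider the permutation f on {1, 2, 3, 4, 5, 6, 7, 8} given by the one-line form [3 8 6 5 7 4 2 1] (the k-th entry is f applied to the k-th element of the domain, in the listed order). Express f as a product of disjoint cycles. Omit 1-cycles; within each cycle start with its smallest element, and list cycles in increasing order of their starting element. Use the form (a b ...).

Iterating f from 1 gives 1 → 3 → 6 → 4 → 5 → 7 → 2 → 8 → 1; that is the 8-cycle (1 3 6 4 5 7 2 8).
Continuing from each remaining unvisited element yields (1 3 6 4 5 7 2 8).

(1 3 6 4 5 7 2 8)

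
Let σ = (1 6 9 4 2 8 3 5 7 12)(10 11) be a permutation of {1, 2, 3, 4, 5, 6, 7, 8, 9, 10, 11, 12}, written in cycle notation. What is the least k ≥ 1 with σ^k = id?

10

The disjoint cycles have lengths 10, 2.
Since disjoint cycles commute, ord(σ) = lcm(10, 2) = 10.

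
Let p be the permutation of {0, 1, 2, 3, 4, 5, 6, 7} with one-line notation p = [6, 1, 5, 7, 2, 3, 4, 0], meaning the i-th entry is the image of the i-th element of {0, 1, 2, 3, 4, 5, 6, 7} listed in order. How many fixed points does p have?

The fixed points (elements with p(x) = x) are {1}, so there is 1.

1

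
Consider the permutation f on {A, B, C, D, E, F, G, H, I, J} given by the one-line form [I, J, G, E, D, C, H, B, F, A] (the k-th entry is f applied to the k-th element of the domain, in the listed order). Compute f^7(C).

F

Tracing C → G → … returns to C after 8 steps, so C lies in an 8-cycle (A I F C G H B J).
Advancing 7 steps from C: C → G → H → B → J → A → I → F.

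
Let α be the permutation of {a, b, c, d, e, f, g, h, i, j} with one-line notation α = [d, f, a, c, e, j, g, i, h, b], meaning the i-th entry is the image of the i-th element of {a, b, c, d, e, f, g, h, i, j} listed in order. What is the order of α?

6

Decomposing into disjoint cycles gives cycle lengths 3, 3, 2, 1, 1.
The order is lcm(3, 3, 2) = 6.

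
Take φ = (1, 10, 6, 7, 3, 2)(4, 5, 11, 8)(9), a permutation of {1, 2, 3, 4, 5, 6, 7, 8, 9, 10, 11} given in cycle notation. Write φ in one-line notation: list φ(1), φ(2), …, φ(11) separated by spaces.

Image by image: 1→10, 2→1, 3→2, 4→5, 5→11, 6→7, 7→3, 8→4, 9→9, 10→6, 11→8.
Listing these in domain order gives 10 1 2 5 11 7 3 4 9 6 8.

10 1 2 5 11 7 3 4 9 6 8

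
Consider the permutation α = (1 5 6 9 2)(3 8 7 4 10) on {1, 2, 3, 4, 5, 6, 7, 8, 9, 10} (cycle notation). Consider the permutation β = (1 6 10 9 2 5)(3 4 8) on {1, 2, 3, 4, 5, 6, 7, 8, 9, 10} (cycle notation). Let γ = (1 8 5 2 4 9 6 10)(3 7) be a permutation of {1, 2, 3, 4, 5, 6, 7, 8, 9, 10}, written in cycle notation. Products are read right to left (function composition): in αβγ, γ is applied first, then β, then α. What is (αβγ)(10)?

Apply the permutations in order: γ(10) = 1, then β(1) = 6, then α(6) = 9. So (αβγ)(10) = 9.

9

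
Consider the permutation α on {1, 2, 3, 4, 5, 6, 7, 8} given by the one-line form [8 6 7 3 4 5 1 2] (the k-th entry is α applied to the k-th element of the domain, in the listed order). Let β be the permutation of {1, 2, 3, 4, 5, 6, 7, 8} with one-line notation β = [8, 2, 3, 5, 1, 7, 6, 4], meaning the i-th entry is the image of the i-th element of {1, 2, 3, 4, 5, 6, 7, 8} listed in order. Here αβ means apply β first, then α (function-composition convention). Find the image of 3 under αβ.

7

(αβ)(3) = α(β(3)). β(3) = 3, then α(3) = 7. So (αβ)(3) = 7.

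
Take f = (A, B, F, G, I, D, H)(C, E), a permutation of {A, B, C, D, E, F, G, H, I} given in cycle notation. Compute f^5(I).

I lies in the 7-cycle (A, B, F, G, I, D, H).
Advancing 5 steps from I: I → D → H → A → B → F.

F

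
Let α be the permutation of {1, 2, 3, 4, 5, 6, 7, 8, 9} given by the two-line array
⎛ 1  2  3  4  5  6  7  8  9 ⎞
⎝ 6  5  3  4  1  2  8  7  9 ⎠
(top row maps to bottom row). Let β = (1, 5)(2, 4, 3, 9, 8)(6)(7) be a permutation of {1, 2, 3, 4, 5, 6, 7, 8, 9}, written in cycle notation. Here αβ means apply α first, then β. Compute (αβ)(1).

α(1) = 6, then β(6) = 6; composing gives (αβ)(1) = 6.

6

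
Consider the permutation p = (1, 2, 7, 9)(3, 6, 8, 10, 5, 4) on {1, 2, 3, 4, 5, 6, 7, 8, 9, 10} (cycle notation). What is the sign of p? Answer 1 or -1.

The cycle lengths are 6, 4.
A cycle is odd iff its length is even; p has 2 even-length cycles, so sgn(p) = (−1)^2 and p is even.

1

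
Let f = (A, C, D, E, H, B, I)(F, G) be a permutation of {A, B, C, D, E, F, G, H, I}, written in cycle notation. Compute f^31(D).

B

D lies in the 7-cycle (A, C, D, E, H, B, I).
Since the cycle has length 7, f^31 acts on it the same as f^3 (31 mod 7 = 3).
Stepping 3 places around the cycle: D → E → H → B.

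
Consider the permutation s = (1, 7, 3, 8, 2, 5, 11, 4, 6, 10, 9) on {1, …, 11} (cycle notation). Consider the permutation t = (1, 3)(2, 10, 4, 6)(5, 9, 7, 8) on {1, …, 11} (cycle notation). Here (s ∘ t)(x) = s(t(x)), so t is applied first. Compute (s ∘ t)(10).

t(10) = 4, then s(4) = 6; composing gives (s ∘ t)(10) = 6.

6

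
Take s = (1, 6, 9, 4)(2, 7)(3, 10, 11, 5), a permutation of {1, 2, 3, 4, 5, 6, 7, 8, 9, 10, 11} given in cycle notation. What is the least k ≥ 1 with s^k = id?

The disjoint cycles have lengths 4, 4, 2, 1.
The order of s is the least common multiple of its cycle lengths: lcm(4, 4, 2) = 4.

4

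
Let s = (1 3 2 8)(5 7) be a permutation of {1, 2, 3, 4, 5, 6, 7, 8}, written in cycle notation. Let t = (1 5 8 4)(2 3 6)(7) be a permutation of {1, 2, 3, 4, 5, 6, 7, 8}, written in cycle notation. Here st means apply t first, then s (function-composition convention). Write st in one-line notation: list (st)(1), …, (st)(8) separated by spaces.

(st)(x) = s(t(x)). Computing each image: s(t(1)) = s(5) = 7, s(t(2)) = s(3) = 2, s(t(3)) = s(6) = 6, s(t(4)) = s(1) = 3, s(t(5)) = s(8) = 1, s(t(6)) = s(2) = 8, s(t(7)) = s(7) = 5, s(t(8)) = s(4) = 4.
Hence st = [7 2 6 3 1 8 5 4].

7 2 6 3 1 8 5 4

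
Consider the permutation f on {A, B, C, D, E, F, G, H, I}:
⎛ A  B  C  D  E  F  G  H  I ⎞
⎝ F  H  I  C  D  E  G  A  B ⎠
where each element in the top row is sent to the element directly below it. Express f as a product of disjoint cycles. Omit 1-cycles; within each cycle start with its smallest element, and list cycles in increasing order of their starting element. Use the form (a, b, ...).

(A, F, E, D, C, I, B, H)

From A: A → F → E → D → C → I → B → H → A, closing the cycle (A, F, E, D, C, I, B, H).
Continuing from each remaining unvisited element yields (A, F, E, D, C, I, B, H).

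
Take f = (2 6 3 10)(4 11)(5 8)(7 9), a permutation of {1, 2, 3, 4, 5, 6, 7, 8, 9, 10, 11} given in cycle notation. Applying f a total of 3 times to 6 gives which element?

2

6 lies in the 4-cycle (2 6 3 10).
Advancing 3 steps from 6: 6 → 3 → 10 → 2.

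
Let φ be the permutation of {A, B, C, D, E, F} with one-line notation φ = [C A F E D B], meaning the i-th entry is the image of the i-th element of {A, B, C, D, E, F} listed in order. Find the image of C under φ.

F

C is element number 3 of the domain, and entry number 3 of the one-line form is F, so φ(C) = F.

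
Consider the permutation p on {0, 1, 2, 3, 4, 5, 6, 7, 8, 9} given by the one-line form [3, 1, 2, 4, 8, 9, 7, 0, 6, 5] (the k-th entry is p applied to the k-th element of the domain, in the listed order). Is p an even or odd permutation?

In disjoint-cycle form the cycle lengths are 6, 2, 1, 1.
A cycle is odd iff its length is even; p has 2 even-length cycles, so sgn(p) = (−1)^2 and p is even.

even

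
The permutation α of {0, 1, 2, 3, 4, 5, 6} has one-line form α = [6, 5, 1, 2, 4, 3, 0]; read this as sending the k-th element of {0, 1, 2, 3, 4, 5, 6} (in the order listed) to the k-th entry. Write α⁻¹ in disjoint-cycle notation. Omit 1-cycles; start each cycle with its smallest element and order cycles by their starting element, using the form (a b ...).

(0 6)(1 2 3 5)

First write α in disjoint cycles: (0 6)(1 5 3 2).
The inverse reverses every cycle; in canonical form, α⁻¹ = (0 6)(1 2 3 5).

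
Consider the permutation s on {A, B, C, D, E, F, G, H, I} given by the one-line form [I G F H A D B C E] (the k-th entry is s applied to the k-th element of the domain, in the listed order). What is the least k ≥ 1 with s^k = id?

12

Decomposing into disjoint cycles gives cycle lengths 4, 3, 2.
The order of s is the least common multiple of its cycle lengths: lcm(4, 3, 2) = 12.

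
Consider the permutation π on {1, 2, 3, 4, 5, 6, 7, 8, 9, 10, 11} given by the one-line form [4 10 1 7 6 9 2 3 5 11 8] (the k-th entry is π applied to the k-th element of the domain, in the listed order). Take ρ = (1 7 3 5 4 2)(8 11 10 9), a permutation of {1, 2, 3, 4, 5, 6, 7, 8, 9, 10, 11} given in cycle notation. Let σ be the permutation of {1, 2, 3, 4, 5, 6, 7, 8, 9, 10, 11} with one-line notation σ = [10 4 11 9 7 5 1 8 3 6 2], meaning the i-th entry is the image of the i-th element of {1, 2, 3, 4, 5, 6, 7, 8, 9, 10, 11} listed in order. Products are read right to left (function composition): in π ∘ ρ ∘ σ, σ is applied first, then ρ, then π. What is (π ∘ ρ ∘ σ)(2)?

10

Apply the permutations in order: σ(2) = 4, then ρ(4) = 2, then π(2) = 10. So (π ∘ ρ ∘ σ)(2) = 10.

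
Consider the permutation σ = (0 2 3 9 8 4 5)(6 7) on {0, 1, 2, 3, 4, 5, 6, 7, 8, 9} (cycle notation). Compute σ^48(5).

4

5 lies in the 7-cycle (0 2 3 9 8 4 5).
Powers repeat with period 7 on this cycle, and 48 mod 7 = 6, so σ^48(5) = σ^6(5).
Stepping 6 places around the cycle: 5 → 0 → 2 → 3 → 9 → 8 → 4.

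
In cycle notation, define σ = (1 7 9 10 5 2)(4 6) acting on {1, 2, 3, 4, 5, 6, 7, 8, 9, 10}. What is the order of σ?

6

The disjoint cycles have lengths 6, 2, 1, 1.
The order is lcm(6, 2) = 6.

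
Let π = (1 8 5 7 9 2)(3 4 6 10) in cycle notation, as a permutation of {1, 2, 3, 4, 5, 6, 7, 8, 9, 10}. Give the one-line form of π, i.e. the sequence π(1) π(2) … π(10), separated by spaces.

Each element maps to the next entry in its cycle (wrapping to the front): 1↦8, 2↦1, 3↦4, 4↦6, 5↦7, 6↦10, 7↦9, 8↦5, 9↦2, 10↦3.
Listing these in domain order gives 8 1 4 6 7 10 9 5 2 3.

8 1 4 6 7 10 9 5 2 3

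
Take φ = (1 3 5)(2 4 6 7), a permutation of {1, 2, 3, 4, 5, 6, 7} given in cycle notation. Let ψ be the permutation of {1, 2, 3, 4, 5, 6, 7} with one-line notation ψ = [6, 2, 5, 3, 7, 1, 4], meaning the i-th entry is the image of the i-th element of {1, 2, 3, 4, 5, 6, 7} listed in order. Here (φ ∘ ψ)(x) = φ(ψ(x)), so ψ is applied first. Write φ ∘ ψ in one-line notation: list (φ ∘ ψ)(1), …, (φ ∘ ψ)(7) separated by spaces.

7 4 1 5 2 3 6

For each element, apply ψ then φ: 1 → 6 → 7; 2 → 2 → 4; 3 → 5 → 1; 4 → 3 → 5; 5 → 7 → 2; 6 → 1 → 3; 7 → 4 → 6.
Collecting the images, φ ∘ ψ = [7 4 1 5 2 3 6].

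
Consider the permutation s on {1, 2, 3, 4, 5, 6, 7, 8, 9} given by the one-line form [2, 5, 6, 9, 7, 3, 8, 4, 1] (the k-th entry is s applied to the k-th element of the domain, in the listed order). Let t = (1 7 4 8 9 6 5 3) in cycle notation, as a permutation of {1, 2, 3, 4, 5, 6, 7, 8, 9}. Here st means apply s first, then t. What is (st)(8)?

s(8) = 4, then t(4) = 8; composing gives (st)(8) = 8.

8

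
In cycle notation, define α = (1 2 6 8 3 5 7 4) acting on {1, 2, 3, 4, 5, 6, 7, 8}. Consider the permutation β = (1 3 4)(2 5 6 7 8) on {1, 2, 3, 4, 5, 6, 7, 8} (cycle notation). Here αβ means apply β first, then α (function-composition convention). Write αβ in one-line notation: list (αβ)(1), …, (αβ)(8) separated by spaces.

5 7 1 2 8 4 3 6

Chase each element through β then α: 1 → 3 → 5; 2 → 5 → 7; 3 → 4 → 1; 4 → 1 → 2; 5 → 6 → 8; 6 → 7 → 4; 7 → 8 → 3; 8 → 2 → 6.
So αβ in one-line form is 5 7 1 2 8 4 3 6.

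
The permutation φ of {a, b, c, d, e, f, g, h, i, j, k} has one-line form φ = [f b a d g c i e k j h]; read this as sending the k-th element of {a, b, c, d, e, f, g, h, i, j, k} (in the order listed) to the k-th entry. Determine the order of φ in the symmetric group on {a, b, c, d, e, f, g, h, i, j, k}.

Writing φ as disjoint cycles, the cycle lengths are 5, 3, 1, 1, 1.
The order is lcm(5, 3) = 15.

15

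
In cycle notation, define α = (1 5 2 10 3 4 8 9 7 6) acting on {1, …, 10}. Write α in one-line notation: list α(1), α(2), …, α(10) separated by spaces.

Image by image: 1↦5, 2↦10, 3↦4, 4↦8, 5↦2, 6↦1, 7↦6, 8↦9, 9↦7, 10↦3.
Listing these in domain order gives 5 10 4 8 2 1 6 9 7 3.

5 10 4 8 2 1 6 9 7 3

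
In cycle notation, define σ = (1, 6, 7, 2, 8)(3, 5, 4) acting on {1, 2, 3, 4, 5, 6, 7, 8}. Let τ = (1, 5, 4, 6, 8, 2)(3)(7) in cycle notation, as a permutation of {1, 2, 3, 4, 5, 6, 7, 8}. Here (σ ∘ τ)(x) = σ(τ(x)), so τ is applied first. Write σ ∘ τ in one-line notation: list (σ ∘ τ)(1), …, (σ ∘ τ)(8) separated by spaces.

(σ ∘ τ)(x) = σ(τ(x)). Computing each image: σ(τ(1)) = σ(5) = 4, σ(τ(2)) = σ(1) = 6, σ(τ(3)) = σ(3) = 5, σ(τ(4)) = σ(6) = 7, σ(τ(5)) = σ(4) = 3, σ(τ(6)) = σ(8) = 1, σ(τ(7)) = σ(7) = 2, σ(τ(8)) = σ(2) = 8.
Hence σ ∘ τ = [4 6 5 7 3 1 2 8].

4 6 5 7 3 1 2 8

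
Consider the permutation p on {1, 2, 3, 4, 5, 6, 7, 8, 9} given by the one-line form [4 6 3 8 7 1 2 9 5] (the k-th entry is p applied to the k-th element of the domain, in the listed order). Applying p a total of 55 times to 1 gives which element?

Tracing 1 → 4 → … returns to 1 after 8 steps, so 1 lies in an 8-cycle (1, 4, 8, 9, 5, 7, 2, 6).
On an 8-cycle, p^8 is the identity, so p^55 = p^7 there (55 ≡ 7 mod 8).
Stepping 7 places around the cycle: 1 → 4 → 8 → 9 → 5 → 7 → 2 → 6.

6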